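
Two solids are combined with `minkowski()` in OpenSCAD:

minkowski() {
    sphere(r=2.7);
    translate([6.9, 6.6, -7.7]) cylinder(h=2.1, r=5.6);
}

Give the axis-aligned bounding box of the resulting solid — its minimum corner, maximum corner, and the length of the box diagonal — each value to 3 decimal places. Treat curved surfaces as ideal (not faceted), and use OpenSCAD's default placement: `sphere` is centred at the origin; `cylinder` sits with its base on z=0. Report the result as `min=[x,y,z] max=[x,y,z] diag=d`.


A = translate([6.9, 6.6, -7.7]) cylinder(h=2.1, r=5.6) → bbox [1.3,1,-7.7] .. [12.5,12.2,-5.6]
B = sphere(r=2.7) → bbox [-2.7,-2.7,-2.7] .. [2.7,2.7,2.7]
lo = A.lo+B.lo = [1.3-2.7, 1-2.7, -7.7-2.7] = [-1.400,-1.700,-10.400]
hi = A.hi+B.hi = [12.5+2.7, 12.2+2.7, -5.6+2.7] = [15.200,14.900,-2.900]
diag = √(16.6²+16.6²+7.5²) = √607.37 = 24.645

min=[-1.400,-1.700,-10.400] max=[15.200,14.900,-2.900] diag=24.645


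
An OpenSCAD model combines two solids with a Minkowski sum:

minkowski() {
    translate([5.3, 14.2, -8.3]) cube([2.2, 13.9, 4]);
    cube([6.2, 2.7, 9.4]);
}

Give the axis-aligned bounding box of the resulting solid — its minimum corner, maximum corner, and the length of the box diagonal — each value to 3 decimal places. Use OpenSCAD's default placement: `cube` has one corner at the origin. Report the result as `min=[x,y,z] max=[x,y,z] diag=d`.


min=[5.300,14.200,-8.300] max=[13.700,30.800,5.100] diag=22.928

A = translate([5.3, 14.2, -8.3]) cube([2.2, 13.9, 4]) → bbox [5.3,14.2,-8.3] .. [7.5,28.1,-4.3]
B = cube([6.2, 2.7, 9.4]) → bbox [0,0,0] .. [6.2,2.7,9.4]
lo = A.lo+B.lo = [5.3+0, 14.2+0, -8.3+0] = [5.300,14.200,-8.300]
hi = A.hi+B.hi = [7.5+6.2, 28.1+2.7, -4.3+9.4] = [13.700,30.800,5.100]
diag = √(8.4²+16.6²+13.4²) = √525.68 = 22.928


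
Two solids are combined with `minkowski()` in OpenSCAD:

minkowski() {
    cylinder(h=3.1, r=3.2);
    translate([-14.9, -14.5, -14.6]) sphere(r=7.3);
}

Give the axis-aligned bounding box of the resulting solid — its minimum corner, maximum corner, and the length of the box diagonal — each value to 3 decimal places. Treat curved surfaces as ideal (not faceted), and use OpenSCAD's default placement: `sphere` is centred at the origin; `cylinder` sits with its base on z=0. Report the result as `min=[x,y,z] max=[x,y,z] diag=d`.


A = translate([-14.9, -14.5, -14.6]) sphere(r=7.3) → bbox [-22.2,-21.8,-21.9] .. [-7.6,-7.2,-7.3]
B = cylinder(h=3.1, r=3.2) → bbox [-3.2,-3.2,0] .. [3.2,3.2,3.1]
lo = A.lo+B.lo = [-22.2-3.2, -21.8-3.2, -21.9+0] = [-25.400,-25.000,-21.900]
hi = A.hi+B.hi = [-7.6+3.2, -7.2+3.2, -7.3+3.1] = [-4.400,-4.000,-4.200]
diag = √(21²+21²+17.7²) = √1195.29 = 34.573

min=[-25.400,-25.000,-21.900] max=[-4.400,-4.000,-4.200] diag=34.573


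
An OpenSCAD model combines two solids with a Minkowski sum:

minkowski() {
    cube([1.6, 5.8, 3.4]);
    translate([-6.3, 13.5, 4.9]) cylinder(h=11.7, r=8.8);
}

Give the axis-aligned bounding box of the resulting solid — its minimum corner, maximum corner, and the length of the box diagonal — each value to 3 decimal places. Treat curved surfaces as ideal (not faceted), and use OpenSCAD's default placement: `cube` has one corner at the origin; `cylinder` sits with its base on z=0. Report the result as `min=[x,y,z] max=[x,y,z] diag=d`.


min=[-15.100,4.700,4.900] max=[4.100,28.100,20.000] diag=33.826

A = translate([-6.3, 13.5, 4.9]) cylinder(h=11.7, r=8.8) → bbox [-15.1,4.7,4.9] .. [2.5,22.3,16.6]
B = cube([1.6, 5.8, 3.4]) → bbox [0,0,0] .. [1.6,5.8,3.4]
lo = A.lo+B.lo = [-15.1+0, 4.7+0, 4.9+0] = [-15.100,4.700,4.900]
hi = A.hi+B.hi = [2.5+1.6, 22.3+5.8, 16.6+3.4] = [4.100,28.100,20.000]
diag = √(19.2²+23.4²+15.1²) = √1144.21 = 33.826


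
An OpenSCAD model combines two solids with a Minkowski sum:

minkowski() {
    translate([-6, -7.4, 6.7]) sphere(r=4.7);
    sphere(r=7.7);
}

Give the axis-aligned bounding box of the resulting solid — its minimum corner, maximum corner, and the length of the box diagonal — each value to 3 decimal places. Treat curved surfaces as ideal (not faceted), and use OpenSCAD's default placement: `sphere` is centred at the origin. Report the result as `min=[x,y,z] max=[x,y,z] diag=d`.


min=[-18.400,-19.800,-5.700] max=[6.400,5.000,19.100] diag=42.955

A = translate([-6, -7.4, 6.7]) sphere(r=4.7) → bbox [-10.7,-12.1,2] .. [-1.3,-2.7,11.4]
B = sphere(r=7.7) → bbox [-7.7,-7.7,-7.7] .. [7.7,7.7,7.7]
lo = A.lo+B.lo = [-10.7-7.7, -12.1-7.7, 2-7.7] = [-18.400,-19.800,-5.700]
hi = A.hi+B.hi = [-1.3+7.7, -2.7+7.7, 11.4+7.7] = [6.400,5.000,19.100]
diag = √(24.8²+24.8²+24.8²) = √1845.12 = 42.955


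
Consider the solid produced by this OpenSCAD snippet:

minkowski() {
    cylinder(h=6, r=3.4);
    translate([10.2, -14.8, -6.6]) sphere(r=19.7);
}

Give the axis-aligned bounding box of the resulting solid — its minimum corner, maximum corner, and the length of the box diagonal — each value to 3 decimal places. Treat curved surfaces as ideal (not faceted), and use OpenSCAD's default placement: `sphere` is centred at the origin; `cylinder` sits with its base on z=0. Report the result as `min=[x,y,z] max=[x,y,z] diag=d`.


A = translate([10.2, -14.8, -6.6]) sphere(r=19.7) → bbox [-9.5,-34.5,-26.3] .. [29.9,4.9,13.1]
B = cylinder(h=6, r=3.4) → bbox [-3.4,-3.4,0] .. [3.4,3.4,6]
lo = A.lo+B.lo = [-9.5-3.4, -34.5-3.4, -26.3+0] = [-12.900,-37.900,-26.300]
hi = A.hi+B.hi = [29.9+3.4, 4.9+3.4, 13.1+6] = [33.300,8.300,19.100]
diag = √(46.2²+46.2²+45.4²) = √6330.04 = 79.562

min=[-12.900,-37.900,-26.300] max=[33.300,8.300,19.100] diag=79.562


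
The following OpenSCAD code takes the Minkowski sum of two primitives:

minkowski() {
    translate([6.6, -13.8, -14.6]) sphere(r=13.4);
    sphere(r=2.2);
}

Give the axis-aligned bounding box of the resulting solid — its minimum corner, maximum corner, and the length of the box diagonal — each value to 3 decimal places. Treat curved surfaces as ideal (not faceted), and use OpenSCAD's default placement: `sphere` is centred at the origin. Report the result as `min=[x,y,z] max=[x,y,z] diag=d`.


min=[-9.000,-29.400,-30.200] max=[22.200,1.800,1.000] diag=54.040

A = translate([6.6, -13.8, -14.6]) sphere(r=13.4) → bbox [-6.8,-27.2,-28] .. [20,-0.4,-1.2]
B = sphere(r=2.2) → bbox [-2.2,-2.2,-2.2] .. [2.2,2.2,2.2]
lo = A.lo+B.lo = [-6.8-2.2, -27.2-2.2, -28-2.2] = [-9.000,-29.400,-30.200]
hi = A.hi+B.hi = [20+2.2, -0.4+2.2, -1.2+2.2] = [22.200,1.800,1.000]
diag = √(31.2²+31.2²+31.2²) = √2920.32 = 54.040


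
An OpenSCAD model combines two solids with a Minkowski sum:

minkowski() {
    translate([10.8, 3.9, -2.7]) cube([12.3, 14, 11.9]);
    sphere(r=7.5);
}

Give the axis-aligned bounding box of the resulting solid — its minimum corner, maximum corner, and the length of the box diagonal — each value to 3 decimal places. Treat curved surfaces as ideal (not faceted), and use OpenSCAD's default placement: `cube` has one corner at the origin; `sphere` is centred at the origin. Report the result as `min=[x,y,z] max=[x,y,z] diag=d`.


A = translate([10.8, 3.9, -2.7]) cube([12.3, 14, 11.9]) → bbox [10.8,3.9,-2.7] .. [23.1,17.9,9.2]
B = sphere(r=7.5) → bbox [-7.5,-7.5,-7.5] .. [7.5,7.5,7.5]
lo = A.lo+B.lo = [10.8-7.5, 3.9-7.5, -2.7-7.5] = [3.300,-3.600,-10.200]
hi = A.hi+B.hi = [23.1+7.5, 17.9+7.5, 9.2+7.5] = [30.600,25.400,16.700]
diag = √(27.3²+29²+26.9²) = √2309.9 = 48.061

min=[3.300,-3.600,-10.200] max=[30.600,25.400,16.700] diag=48.061


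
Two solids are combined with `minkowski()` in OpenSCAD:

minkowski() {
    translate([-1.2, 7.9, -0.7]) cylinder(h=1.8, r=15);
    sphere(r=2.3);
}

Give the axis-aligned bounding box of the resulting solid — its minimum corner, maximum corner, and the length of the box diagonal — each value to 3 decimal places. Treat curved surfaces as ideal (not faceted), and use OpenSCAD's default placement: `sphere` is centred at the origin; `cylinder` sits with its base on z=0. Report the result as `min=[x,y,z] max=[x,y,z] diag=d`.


A = translate([-1.2, 7.9, -0.7]) cylinder(h=1.8, r=15) → bbox [-16.2,-7.1,-0.7] .. [13.8,22.9,1.1]
B = sphere(r=2.3) → bbox [-2.3,-2.3,-2.3] .. [2.3,2.3,2.3]
lo = A.lo+B.lo = [-16.2-2.3, -7.1-2.3, -0.7-2.3] = [-18.500,-9.400,-3.000]
hi = A.hi+B.hi = [13.8+2.3, 22.9+2.3, 1.1+2.3] = [16.100,25.200,3.400]
diag = √(34.6²+34.6²+6.4²) = √2435.28 = 49.349

min=[-18.500,-9.400,-3.000] max=[16.100,25.200,3.400] diag=49.349


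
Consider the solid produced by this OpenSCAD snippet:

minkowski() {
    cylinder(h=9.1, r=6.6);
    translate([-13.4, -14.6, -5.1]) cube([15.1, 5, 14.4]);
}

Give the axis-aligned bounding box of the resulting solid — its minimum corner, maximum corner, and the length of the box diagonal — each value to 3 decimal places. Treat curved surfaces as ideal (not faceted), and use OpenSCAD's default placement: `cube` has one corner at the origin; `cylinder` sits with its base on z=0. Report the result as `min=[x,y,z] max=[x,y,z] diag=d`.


A = translate([-13.4, -14.6, -5.1]) cube([15.1, 5, 14.4]) → bbox [-13.4,-14.6,-5.1] .. [1.7,-9.6,9.3]
B = cylinder(h=9.1, r=6.6) → bbox [-6.6,-6.6,0] .. [6.6,6.6,9.1]
lo = A.lo+B.lo = [-13.4-6.6, -14.6-6.6, -5.1+0] = [-20.000,-21.200,-5.100]
hi = A.hi+B.hi = [1.7+6.6, -9.6+6.6, 9.3+9.1] = [8.300,-3.000,18.400]
diag = √(28.3²+18.2²+23.5²) = √1684.38 = 41.041

min=[-20.000,-21.200,-5.100] max=[8.300,-3.000,18.400] diag=41.041


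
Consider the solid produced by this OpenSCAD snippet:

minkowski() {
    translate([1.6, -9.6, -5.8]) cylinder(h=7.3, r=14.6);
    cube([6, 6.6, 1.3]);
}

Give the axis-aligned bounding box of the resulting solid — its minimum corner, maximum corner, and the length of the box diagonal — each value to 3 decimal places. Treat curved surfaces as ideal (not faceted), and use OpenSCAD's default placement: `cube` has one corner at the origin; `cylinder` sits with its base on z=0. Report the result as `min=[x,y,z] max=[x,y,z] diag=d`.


A = translate([1.6, -9.6, -5.8]) cylinder(h=7.3, r=14.6) → bbox [-13,-24.2,-5.8] .. [16.2,5,1.5]
B = cube([6, 6.6, 1.3]) → bbox [0,0,0] .. [6,6.6,1.3]
lo = A.lo+B.lo = [-13+0, -24.2+0, -5.8+0] = [-13.000,-24.200,-5.800]
hi = A.hi+B.hi = [16.2+6, 5+6.6, 1.5+1.3] = [22.200,11.600,2.800]
diag = √(35.2²+35.8²+8.6²) = √2594.64 = 50.938

min=[-13.000,-24.200,-5.800] max=[22.200,11.600,2.800] diag=50.938


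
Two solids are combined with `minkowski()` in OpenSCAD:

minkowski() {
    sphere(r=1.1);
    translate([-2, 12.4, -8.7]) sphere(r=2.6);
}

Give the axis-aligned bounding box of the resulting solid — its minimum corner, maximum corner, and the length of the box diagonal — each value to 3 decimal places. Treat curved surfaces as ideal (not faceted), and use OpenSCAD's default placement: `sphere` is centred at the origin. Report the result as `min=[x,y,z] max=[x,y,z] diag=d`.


A = translate([-2, 12.4, -8.7]) sphere(r=2.6) → bbox [-4.6,9.8,-11.3] .. [0.6,15,-6.1]
B = sphere(r=1.1) → bbox [-1.1,-1.1,-1.1] .. [1.1,1.1,1.1]
lo = A.lo+B.lo = [-4.6-1.1, 9.8-1.1, -11.3-1.1] = [-5.700,8.700,-12.400]
hi = A.hi+B.hi = [0.6+1.1, 15+1.1, -6.1+1.1] = [1.700,16.100,-5.000]
diag = √(7.4²+7.4²+7.4²) = √164.28 = 12.817

min=[-5.700,8.700,-12.400] max=[1.700,16.100,-5.000] diag=12.817


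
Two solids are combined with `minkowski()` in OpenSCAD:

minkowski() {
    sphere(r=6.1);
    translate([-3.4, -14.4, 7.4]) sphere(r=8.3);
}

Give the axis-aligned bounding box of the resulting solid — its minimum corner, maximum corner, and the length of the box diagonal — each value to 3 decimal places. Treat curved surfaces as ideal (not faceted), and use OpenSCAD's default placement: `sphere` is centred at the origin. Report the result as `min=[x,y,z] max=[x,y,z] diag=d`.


min=[-17.800,-28.800,-7.000] max=[11.000,0.000,21.800] diag=49.883

A = translate([-3.4, -14.4, 7.4]) sphere(r=8.3) → bbox [-11.7,-22.7,-0.9] .. [4.9,-6.1,15.7]
B = sphere(r=6.1) → bbox [-6.1,-6.1,-6.1] .. [6.1,6.1,6.1]
lo = A.lo+B.lo = [-11.7-6.1, -22.7-6.1, -0.9-6.1] = [-17.800,-28.800,-7.000]
hi = A.hi+B.hi = [4.9+6.1, -6.1+6.1, 15.7+6.1] = [11.000,0.000,21.800]
diag = √(28.8²+28.8²+28.8²) = √2488.32 = 49.883


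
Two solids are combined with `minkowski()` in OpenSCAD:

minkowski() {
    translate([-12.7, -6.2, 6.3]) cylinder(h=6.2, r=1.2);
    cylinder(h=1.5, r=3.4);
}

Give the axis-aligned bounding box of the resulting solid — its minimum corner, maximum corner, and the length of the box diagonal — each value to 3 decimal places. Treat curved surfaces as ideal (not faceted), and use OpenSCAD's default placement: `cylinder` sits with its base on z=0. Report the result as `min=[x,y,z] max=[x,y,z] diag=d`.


A = translate([-12.7, -6.2, 6.3]) cylinder(h=6.2, r=1.2) → bbox [-13.9,-7.4,6.3] .. [-11.5,-5,12.5]
B = cylinder(h=1.5, r=3.4) → bbox [-3.4,-3.4,0] .. [3.4,3.4,1.5]
lo = A.lo+B.lo = [-13.9-3.4, -7.4-3.4, 6.3+0] = [-17.300,-10.800,6.300]
hi = A.hi+B.hi = [-11.5+3.4, -5+3.4, 12.5+1.5] = [-8.100,-1.600,14.000]
diag = √(9.2²+9.2²+7.7²) = √228.57 = 15.119

min=[-17.300,-10.800,6.300] max=[-8.100,-1.600,14.000] diag=15.119


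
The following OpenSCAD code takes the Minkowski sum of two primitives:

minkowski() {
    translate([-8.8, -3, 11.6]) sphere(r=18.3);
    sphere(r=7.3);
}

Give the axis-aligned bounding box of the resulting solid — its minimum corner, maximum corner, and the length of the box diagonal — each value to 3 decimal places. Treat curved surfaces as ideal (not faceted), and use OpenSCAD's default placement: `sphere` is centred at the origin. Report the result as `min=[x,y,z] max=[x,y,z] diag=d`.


A = translate([-8.8, -3, 11.6]) sphere(r=18.3) → bbox [-27.1,-21.3,-6.7] .. [9.5,15.3,29.9]
B = sphere(r=7.3) → bbox [-7.3,-7.3,-7.3] .. [7.3,7.3,7.3]
lo = A.lo+B.lo = [-27.1-7.3, -21.3-7.3, -6.7-7.3] = [-34.400,-28.600,-14.000]
hi = A.hi+B.hi = [9.5+7.3, 15.3+7.3, 29.9+7.3] = [16.800,22.600,37.200]
diag = √(51.2²+51.2²+51.2²) = √7864.32 = 88.681

min=[-34.400,-28.600,-14.000] max=[16.800,22.600,37.200] diag=88.681


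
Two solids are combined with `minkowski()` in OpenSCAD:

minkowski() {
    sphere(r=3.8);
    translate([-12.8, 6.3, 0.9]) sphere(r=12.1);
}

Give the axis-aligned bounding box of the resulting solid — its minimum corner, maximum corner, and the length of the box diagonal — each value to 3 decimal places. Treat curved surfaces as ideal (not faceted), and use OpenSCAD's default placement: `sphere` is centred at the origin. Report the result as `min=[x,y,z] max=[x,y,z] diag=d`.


min=[-28.700,-9.600,-15.000] max=[3.100,22.200,16.800] diag=55.079

A = translate([-12.8, 6.3, 0.9]) sphere(r=12.1) → bbox [-24.9,-5.8,-11.2] .. [-0.7,18.4,13]
B = sphere(r=3.8) → bbox [-3.8,-3.8,-3.8] .. [3.8,3.8,3.8]
lo = A.lo+B.lo = [-24.9-3.8, -5.8-3.8, -11.2-3.8] = [-28.700,-9.600,-15.000]
hi = A.hi+B.hi = [-0.7+3.8, 18.4+3.8, 13+3.8] = [3.100,22.200,16.800]
diag = √(31.8²+31.8²+31.8²) = √3033.72 = 55.079


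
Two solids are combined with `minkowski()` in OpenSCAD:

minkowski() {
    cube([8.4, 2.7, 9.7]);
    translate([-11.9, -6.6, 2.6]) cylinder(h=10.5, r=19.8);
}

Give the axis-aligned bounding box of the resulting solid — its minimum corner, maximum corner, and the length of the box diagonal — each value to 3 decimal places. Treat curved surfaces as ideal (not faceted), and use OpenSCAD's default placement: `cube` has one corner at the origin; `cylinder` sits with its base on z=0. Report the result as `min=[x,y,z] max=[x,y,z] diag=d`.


A = translate([-11.9, -6.6, 2.6]) cylinder(h=10.5, r=19.8) → bbox [-31.7,-26.4,2.6] .. [7.9,13.2,13.1]
B = cube([8.4, 2.7, 9.7]) → bbox [0,0,0] .. [8.4,2.7,9.7]
lo = A.lo+B.lo = [-31.7+0, -26.4+0, 2.6+0] = [-31.700,-26.400,2.600]
hi = A.hi+B.hi = [7.9+8.4, 13.2+2.7, 13.1+9.7] = [16.300,15.900,22.800]
diag = √(48²+42.3²+20.2²) = √4501.33 = 67.092

min=[-31.700,-26.400,2.600] max=[16.300,15.900,22.800] diag=67.092


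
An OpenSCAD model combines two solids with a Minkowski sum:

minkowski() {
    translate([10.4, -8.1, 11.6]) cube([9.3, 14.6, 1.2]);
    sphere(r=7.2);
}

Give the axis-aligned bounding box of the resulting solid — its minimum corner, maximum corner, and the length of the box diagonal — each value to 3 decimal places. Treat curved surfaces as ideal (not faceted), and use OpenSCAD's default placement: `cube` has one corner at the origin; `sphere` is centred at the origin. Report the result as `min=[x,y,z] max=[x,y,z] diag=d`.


min=[3.200,-15.300,4.400] max=[26.900,13.700,20.000] diag=40.572

A = translate([10.4, -8.1, 11.6]) cube([9.3, 14.6, 1.2]) → bbox [10.4,-8.1,11.6] .. [19.7,6.5,12.8]
B = sphere(r=7.2) → bbox [-7.2,-7.2,-7.2] .. [7.2,7.2,7.2]
lo = A.lo+B.lo = [10.4-7.2, -8.1-7.2, 11.6-7.2] = [3.200,-15.300,4.400]
hi = A.hi+B.hi = [19.7+7.2, 6.5+7.2, 12.8+7.2] = [26.900,13.700,20.000]
diag = √(23.7²+29²+15.6²) = √1646.05 = 40.572


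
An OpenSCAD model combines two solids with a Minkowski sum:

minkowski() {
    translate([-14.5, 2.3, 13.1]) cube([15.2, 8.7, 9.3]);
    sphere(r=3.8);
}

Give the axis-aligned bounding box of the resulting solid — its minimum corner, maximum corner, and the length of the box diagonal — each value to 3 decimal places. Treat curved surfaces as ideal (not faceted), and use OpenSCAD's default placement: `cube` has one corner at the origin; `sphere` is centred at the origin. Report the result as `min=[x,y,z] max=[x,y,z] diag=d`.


A = translate([-14.5, 2.3, 13.1]) cube([15.2, 8.7, 9.3]) → bbox [-14.5,2.3,13.1] .. [0.7,11,22.4]
B = sphere(r=3.8) → bbox [-3.8,-3.8,-3.8] .. [3.8,3.8,3.8]
lo = A.lo+B.lo = [-14.5-3.8, 2.3-3.8, 13.1-3.8] = [-18.300,-1.500,9.300]
hi = A.hi+B.hi = [0.7+3.8, 11+3.8, 22.4+3.8] = [4.500,14.800,26.200]
diag = √(22.8²+16.3²+16.9²) = √1071.14 = 32.728

min=[-18.300,-1.500,9.300] max=[4.500,14.800,26.200] diag=32.728


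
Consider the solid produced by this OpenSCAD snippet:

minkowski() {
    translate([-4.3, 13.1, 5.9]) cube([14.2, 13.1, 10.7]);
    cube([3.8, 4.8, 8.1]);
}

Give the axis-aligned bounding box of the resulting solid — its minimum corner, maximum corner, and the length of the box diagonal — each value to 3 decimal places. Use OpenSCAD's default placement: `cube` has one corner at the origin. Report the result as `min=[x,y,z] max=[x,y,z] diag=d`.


A = translate([-4.3, 13.1, 5.9]) cube([14.2, 13.1, 10.7]) → bbox [-4.3,13.1,5.9] .. [9.9,26.2,16.6]
B = cube([3.8, 4.8, 8.1]) → bbox [0,0,0] .. [3.8,4.8,8.1]
lo = A.lo+B.lo = [-4.3+0, 13.1+0, 5.9+0] = [-4.300,13.100,5.900]
hi = A.hi+B.hi = [9.9+3.8, 26.2+4.8, 16.6+8.1] = [13.700,31.000,24.700]
diag = √(18²+17.9²+18.8²) = √997.85 = 31.589

min=[-4.300,13.100,5.900] max=[13.700,31.000,24.700] diag=31.589


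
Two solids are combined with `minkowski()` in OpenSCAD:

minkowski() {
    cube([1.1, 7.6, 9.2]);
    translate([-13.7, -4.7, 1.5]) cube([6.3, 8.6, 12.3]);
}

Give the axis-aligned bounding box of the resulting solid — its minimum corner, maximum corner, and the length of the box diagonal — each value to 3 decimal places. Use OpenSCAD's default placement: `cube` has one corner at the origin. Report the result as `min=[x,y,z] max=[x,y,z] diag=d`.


min=[-13.700,-4.700,1.500] max=[-6.300,11.500,23.000] diag=27.919

A = translate([-13.7, -4.7, 1.5]) cube([6.3, 8.6, 12.3]) → bbox [-13.7,-4.7,1.5] .. [-7.4,3.9,13.8]
B = cube([1.1, 7.6, 9.2]) → bbox [0,0,0] .. [1.1,7.6,9.2]
lo = A.lo+B.lo = [-13.7+0, -4.7+0, 1.5+0] = [-13.700,-4.700,1.500]
hi = A.hi+B.hi = [-7.4+1.1, 3.9+7.6, 13.8+9.2] = [-6.300,11.500,23.000]
diag = √(7.4²+16.2²+21.5²) = √779.45 = 27.919


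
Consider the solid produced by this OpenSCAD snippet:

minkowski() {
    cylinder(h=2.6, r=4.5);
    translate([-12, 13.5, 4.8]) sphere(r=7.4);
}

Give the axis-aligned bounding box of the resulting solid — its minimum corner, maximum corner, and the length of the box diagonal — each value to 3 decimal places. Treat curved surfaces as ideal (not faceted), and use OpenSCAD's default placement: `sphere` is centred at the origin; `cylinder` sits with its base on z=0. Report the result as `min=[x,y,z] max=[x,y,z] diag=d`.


A = translate([-12, 13.5, 4.8]) sphere(r=7.4) → bbox [-19.4,6.1,-2.6] .. [-4.6,20.9,12.2]
B = cylinder(h=2.6, r=4.5) → bbox [-4.5,-4.5,0] .. [4.5,4.5,2.6]
lo = A.lo+B.lo = [-19.4-4.5, 6.1-4.5, -2.6+0] = [-23.900,1.600,-2.600]
hi = A.hi+B.hi = [-4.6+4.5, 20.9+4.5, 12.2+2.6] = [-0.100,25.400,14.800]
diag = √(23.8²+23.8²+17.4²) = √1435.64 = 37.890

min=[-23.900,1.600,-2.600] max=[-0.100,25.400,14.800] diag=37.890


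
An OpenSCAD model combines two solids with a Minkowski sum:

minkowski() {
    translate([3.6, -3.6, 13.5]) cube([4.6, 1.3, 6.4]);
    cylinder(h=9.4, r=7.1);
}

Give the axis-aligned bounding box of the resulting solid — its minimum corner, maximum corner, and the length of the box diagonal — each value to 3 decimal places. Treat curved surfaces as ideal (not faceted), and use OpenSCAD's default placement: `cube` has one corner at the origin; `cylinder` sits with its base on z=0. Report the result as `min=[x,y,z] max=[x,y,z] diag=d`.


A = translate([3.6, -3.6, 13.5]) cube([4.6, 1.3, 6.4]) → bbox [3.6,-3.6,13.5] .. [8.2,-2.3,19.9]
B = cylinder(h=9.4, r=7.1) → bbox [-7.1,-7.1,0] .. [7.1,7.1,9.4]
lo = A.lo+B.lo = [3.6-7.1, -3.6-7.1, 13.5+0] = [-3.500,-10.700,13.500]
hi = A.hi+B.hi = [8.2+7.1, -2.3+7.1, 19.9+9.4] = [15.300,4.800,29.300]
diag = √(18.8²+15.5²+15.8²) = √843.33 = 29.040

min=[-3.500,-10.700,13.500] max=[15.300,4.800,29.300] diag=29.040


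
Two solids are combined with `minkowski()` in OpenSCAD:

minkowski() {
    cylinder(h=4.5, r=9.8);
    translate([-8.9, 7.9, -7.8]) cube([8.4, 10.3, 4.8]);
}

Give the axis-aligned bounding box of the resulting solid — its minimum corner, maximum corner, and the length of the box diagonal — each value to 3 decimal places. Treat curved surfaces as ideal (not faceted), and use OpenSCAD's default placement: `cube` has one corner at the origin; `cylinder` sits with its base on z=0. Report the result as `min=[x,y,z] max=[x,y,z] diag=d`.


A = translate([-8.9, 7.9, -7.8]) cube([8.4, 10.3, 4.8]) → bbox [-8.9,7.9,-7.8] .. [-0.5,18.2,-3]
B = cylinder(h=4.5, r=9.8) → bbox [-9.8,-9.8,0] .. [9.8,9.8,4.5]
lo = A.lo+B.lo = [-8.9-9.8, 7.9-9.8, -7.8+0] = [-18.700,-1.900,-7.800]
hi = A.hi+B.hi = [-0.5+9.8, 18.2+9.8, -3+4.5] = [9.300,28.000,1.500]
diag = √(28²+29.9²+9.3²) = √1764.5 = 42.006

min=[-18.700,-1.900,-7.800] max=[9.300,28.000,1.500] diag=42.006


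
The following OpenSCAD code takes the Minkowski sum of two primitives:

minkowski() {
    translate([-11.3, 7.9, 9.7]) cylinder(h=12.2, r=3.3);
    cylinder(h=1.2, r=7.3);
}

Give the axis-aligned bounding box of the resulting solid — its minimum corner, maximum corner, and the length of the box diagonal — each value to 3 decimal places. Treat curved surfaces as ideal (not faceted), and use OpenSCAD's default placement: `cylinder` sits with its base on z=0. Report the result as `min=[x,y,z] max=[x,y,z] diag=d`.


min=[-21.900,-2.700,9.700] max=[-0.700,18.500,23.100] diag=32.840

A = translate([-11.3, 7.9, 9.7]) cylinder(h=12.2, r=3.3) → bbox [-14.6,4.6,9.7] .. [-8,11.2,21.9]
B = cylinder(h=1.2, r=7.3) → bbox [-7.3,-7.3,0] .. [7.3,7.3,1.2]
lo = A.lo+B.lo = [-14.6-7.3, 4.6-7.3, 9.7+0] = [-21.900,-2.700,9.700]
hi = A.hi+B.hi = [-8+7.3, 11.2+7.3, 21.9+1.2] = [-0.700,18.500,23.100]
diag = √(21.2²+21.2²+13.4²) = √1078.44 = 32.840


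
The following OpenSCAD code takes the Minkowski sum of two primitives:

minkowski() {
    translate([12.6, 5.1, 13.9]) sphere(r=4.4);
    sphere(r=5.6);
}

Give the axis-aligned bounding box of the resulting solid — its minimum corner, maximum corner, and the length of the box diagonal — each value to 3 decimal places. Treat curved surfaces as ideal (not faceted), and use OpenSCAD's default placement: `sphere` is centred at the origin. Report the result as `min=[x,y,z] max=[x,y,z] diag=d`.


A = translate([12.6, 5.1, 13.9]) sphere(r=4.4) → bbox [8.2,0.7,9.5] .. [17,9.5,18.3]
B = sphere(r=5.6) → bbox [-5.6,-5.6,-5.6] .. [5.6,5.6,5.6]
lo = A.lo+B.lo = [8.2-5.6, 0.7-5.6, 9.5-5.6] = [2.600,-4.900,3.900]
hi = A.hi+B.hi = [17+5.6, 9.5+5.6, 18.3+5.6] = [22.600,15.100,23.900]
diag = √(20²+20²+20²) = √1200 = 34.641

min=[2.600,-4.900,3.900] max=[22.600,15.100,23.900] diag=34.641


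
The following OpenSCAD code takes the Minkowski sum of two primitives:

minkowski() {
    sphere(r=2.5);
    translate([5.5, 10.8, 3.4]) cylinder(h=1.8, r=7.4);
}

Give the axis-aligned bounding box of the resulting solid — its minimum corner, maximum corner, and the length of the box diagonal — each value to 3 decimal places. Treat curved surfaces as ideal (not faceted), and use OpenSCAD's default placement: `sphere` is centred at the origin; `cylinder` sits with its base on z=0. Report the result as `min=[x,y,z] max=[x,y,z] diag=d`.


A = translate([5.5, 10.8, 3.4]) cylinder(h=1.8, r=7.4) → bbox [-1.9,3.4,3.4] .. [12.9,18.2,5.2]
B = sphere(r=2.5) → bbox [-2.5,-2.5,-2.5] .. [2.5,2.5,2.5]
lo = A.lo+B.lo = [-1.9-2.5, 3.4-2.5, 3.4-2.5] = [-4.400,0.900,0.900]
hi = A.hi+B.hi = [12.9+2.5, 18.2+2.5, 5.2+2.5] = [15.400,20.700,7.700]
diag = √(19.8²+19.8²+6.8²) = √830.32 = 28.815

min=[-4.400,0.900,0.900] max=[15.400,20.700,7.700] diag=28.815


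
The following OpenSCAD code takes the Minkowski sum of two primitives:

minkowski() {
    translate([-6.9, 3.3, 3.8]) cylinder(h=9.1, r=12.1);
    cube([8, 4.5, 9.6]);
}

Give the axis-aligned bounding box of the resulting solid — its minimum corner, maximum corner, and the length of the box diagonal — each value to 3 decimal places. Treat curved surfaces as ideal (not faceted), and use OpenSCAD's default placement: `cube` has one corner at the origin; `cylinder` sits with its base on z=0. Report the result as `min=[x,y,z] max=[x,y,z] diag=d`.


min=[-19.000,-8.800,3.800] max=[13.200,19.900,22.500] diag=47.013

A = translate([-6.9, 3.3, 3.8]) cylinder(h=9.1, r=12.1) → bbox [-19,-8.8,3.8] .. [5.2,15.4,12.9]
B = cube([8, 4.5, 9.6]) → bbox [0,0,0] .. [8,4.5,9.6]
lo = A.lo+B.lo = [-19+0, -8.8+0, 3.8+0] = [-19.000,-8.800,3.800]
hi = A.hi+B.hi = [5.2+8, 15.4+4.5, 12.9+9.6] = [13.200,19.900,22.500]
diag = √(32.2²+28.7²+18.7²) = √2210.22 = 47.013


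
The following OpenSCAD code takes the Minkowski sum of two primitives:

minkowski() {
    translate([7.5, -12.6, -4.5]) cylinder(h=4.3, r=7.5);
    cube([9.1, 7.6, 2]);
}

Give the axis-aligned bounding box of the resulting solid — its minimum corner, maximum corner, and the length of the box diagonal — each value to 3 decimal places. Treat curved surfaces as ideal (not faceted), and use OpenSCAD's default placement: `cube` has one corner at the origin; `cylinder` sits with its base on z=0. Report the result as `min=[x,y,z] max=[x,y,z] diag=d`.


A = translate([7.5, -12.6, -4.5]) cylinder(h=4.3, r=7.5) → bbox [0,-20.1,-4.5] .. [15,-5.1,-0.2]
B = cube([9.1, 7.6, 2]) → bbox [0,0,0] .. [9.1,7.6,2]
lo = A.lo+B.lo = [0+0, -20.1+0, -4.5+0] = [0.000,-20.100,-4.500]
hi = A.hi+B.hi = [15+9.1, -5.1+7.6, -0.2+2] = [24.100,2.500,1.800]
diag = √(24.1²+22.6²+6.3²) = √1131.26 = 33.634

min=[0.000,-20.100,-4.500] max=[24.100,2.500,1.800] diag=33.634


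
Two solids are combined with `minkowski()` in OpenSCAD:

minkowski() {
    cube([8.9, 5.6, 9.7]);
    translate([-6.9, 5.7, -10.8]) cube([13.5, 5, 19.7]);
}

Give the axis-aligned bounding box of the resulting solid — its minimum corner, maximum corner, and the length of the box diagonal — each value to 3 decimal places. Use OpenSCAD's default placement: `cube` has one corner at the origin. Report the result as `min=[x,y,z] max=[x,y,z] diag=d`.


A = translate([-6.9, 5.7, -10.8]) cube([13.5, 5, 19.7]) → bbox [-6.9,5.7,-10.8] .. [6.6,10.7,8.9]
B = cube([8.9, 5.6, 9.7]) → bbox [0,0,0] .. [8.9,5.6,9.7]
lo = A.lo+B.lo = [-6.9+0, 5.7+0, -10.8+0] = [-6.900,5.700,-10.800]
hi = A.hi+B.hi = [6.6+8.9, 10.7+5.6, 8.9+9.7] = [15.500,16.300,18.600]
diag = √(22.4²+10.6²+29.4²) = √1478.48 = 38.451

min=[-6.900,5.700,-10.800] max=[15.500,16.300,18.600] diag=38.451


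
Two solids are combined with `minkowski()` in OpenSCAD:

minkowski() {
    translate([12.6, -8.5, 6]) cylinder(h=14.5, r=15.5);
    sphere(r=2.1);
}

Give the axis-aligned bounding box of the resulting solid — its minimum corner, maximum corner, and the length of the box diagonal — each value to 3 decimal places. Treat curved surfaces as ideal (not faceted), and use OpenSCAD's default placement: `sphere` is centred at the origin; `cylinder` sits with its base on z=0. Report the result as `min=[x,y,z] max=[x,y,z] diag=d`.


A = translate([12.6, -8.5, 6]) cylinder(h=14.5, r=15.5) → bbox [-2.9,-24,6] .. [28.1,7,20.5]
B = sphere(r=2.1) → bbox [-2.1,-2.1,-2.1] .. [2.1,2.1,2.1]
lo = A.lo+B.lo = [-2.9-2.1, -24-2.1, 6-2.1] = [-5.000,-26.100,3.900]
hi = A.hi+B.hi = [28.1+2.1, 7+2.1, 20.5+2.1] = [30.200,9.100,22.600]
diag = √(35.2²+35.2²+18.7²) = √2827.77 = 53.177

min=[-5.000,-26.100,3.900] max=[30.200,9.100,22.600] diag=53.177


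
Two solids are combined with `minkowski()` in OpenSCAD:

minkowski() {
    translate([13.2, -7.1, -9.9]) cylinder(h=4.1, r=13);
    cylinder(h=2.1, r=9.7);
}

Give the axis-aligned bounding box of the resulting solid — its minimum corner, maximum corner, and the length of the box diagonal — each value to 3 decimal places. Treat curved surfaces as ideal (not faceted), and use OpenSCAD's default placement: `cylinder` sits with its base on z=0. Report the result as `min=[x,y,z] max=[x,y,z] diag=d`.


min=[-9.500,-29.800,-9.900] max=[35.900,15.600,-3.700] diag=64.504

A = translate([13.2, -7.1, -9.9]) cylinder(h=4.1, r=13) → bbox [0.2,-20.1,-9.9] .. [26.2,5.9,-5.8]
B = cylinder(h=2.1, r=9.7) → bbox [-9.7,-9.7,0] .. [9.7,9.7,2.1]
lo = A.lo+B.lo = [0.2-9.7, -20.1-9.7, -9.9+0] = [-9.500,-29.800,-9.900]
hi = A.hi+B.hi = [26.2+9.7, 5.9+9.7, -5.8+2.1] = [35.900,15.600,-3.700]
diag = √(45.4²+45.4²+6.2²) = √4160.76 = 64.504


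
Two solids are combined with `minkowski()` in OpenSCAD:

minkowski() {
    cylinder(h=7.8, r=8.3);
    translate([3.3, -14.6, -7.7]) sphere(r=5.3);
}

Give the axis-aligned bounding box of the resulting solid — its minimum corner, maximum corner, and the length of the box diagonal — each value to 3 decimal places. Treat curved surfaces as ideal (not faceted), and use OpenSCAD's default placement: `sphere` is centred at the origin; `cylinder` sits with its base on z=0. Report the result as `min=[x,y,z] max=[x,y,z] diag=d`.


A = translate([3.3, -14.6, -7.7]) sphere(r=5.3) → bbox [-2,-19.9,-13] .. [8.6,-9.3,-2.4]
B = cylinder(h=7.8, r=8.3) → bbox [-8.3,-8.3,0] .. [8.3,8.3,7.8]
lo = A.lo+B.lo = [-2-8.3, -19.9-8.3, -13+0] = [-10.300,-28.200,-13.000]
hi = A.hi+B.hi = [8.6+8.3, -9.3+8.3, -2.4+7.8] = [16.900,-1.000,5.400]
diag = √(27.2²+27.2²+18.4²) = √1818.24 = 42.641

min=[-10.300,-28.200,-13.000] max=[16.900,-1.000,5.400] diag=42.641


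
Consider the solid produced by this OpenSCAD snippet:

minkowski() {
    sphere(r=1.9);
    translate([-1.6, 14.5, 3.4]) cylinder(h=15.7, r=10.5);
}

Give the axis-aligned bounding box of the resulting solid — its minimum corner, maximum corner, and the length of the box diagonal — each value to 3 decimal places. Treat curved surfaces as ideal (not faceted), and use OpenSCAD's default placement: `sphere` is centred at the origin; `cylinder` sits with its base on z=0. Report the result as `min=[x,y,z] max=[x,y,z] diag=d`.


min=[-14.000,2.100,1.500] max=[10.800,26.900,21.000] diag=40.129

A = translate([-1.6, 14.5, 3.4]) cylinder(h=15.7, r=10.5) → bbox [-12.1,4,3.4] .. [8.9,25,19.1]
B = sphere(r=1.9) → bbox [-1.9,-1.9,-1.9] .. [1.9,1.9,1.9]
lo = A.lo+B.lo = [-12.1-1.9, 4-1.9, 3.4-1.9] = [-14.000,2.100,1.500]
hi = A.hi+B.hi = [8.9+1.9, 25+1.9, 19.1+1.9] = [10.800,26.900,21.000]
diag = √(24.8²+24.8²+19.5²) = √1610.33 = 40.129


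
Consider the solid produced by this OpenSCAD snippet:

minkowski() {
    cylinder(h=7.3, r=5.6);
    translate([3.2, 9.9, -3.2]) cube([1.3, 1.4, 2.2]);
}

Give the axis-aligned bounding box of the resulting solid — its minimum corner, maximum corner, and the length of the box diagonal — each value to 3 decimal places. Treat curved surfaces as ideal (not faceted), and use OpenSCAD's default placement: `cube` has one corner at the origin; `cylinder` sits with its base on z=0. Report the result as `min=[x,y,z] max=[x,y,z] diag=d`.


A = translate([3.2, 9.9, -3.2]) cube([1.3, 1.4, 2.2]) → bbox [3.2,9.9,-3.2] .. [4.5,11.3,-1]
B = cylinder(h=7.3, r=5.6) → bbox [-5.6,-5.6,0] .. [5.6,5.6,7.3]
lo = A.lo+B.lo = [3.2-5.6, 9.9-5.6, -3.2+0] = [-2.400,4.300,-3.200]
hi = A.hi+B.hi = [4.5+5.6, 11.3+5.6, -1+7.3] = [10.100,16.900,6.300]
diag = √(12.5²+12.6²+9.5²) = √405.26 = 20.131

min=[-2.400,4.300,-3.200] max=[10.100,16.900,6.300] diag=20.131


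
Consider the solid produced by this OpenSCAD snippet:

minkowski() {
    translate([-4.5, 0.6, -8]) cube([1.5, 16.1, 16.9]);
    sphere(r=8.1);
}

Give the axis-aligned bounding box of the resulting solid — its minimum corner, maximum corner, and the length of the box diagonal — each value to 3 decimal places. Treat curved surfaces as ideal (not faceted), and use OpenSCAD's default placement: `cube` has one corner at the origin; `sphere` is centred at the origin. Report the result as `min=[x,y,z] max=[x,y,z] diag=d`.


A = translate([-4.5, 0.6, -8]) cube([1.5, 16.1, 16.9]) → bbox [-4.5,0.6,-8] .. [-3,16.7,8.9]
B = sphere(r=8.1) → bbox [-8.1,-8.1,-8.1] .. [8.1,8.1,8.1]
lo = A.lo+B.lo = [-4.5-8.1, 0.6-8.1, -8-8.1] = [-12.600,-7.500,-16.100]
hi = A.hi+B.hi = [-3+8.1, 16.7+8.1, 8.9+8.1] = [5.100,24.800,17.000]
diag = √(17.7²+32.3²+33.1²) = √2452.19 = 49.520

min=[-12.600,-7.500,-16.100] max=[5.100,24.800,17.000] diag=49.520


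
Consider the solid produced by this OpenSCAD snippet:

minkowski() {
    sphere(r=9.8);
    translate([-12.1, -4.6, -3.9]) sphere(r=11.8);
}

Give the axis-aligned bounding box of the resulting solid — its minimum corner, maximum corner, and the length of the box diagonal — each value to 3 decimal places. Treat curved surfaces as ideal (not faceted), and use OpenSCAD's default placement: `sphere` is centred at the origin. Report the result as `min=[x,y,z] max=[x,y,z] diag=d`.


min=[-33.700,-26.200,-25.500] max=[9.500,17.000,17.700] diag=74.825

A = translate([-12.1, -4.6, -3.9]) sphere(r=11.8) → bbox [-23.9,-16.4,-15.7] .. [-0.3,7.2,7.9]
B = sphere(r=9.8) → bbox [-9.8,-9.8,-9.8] .. [9.8,9.8,9.8]
lo = A.lo+B.lo = [-23.9-9.8, -16.4-9.8, -15.7-9.8] = [-33.700,-26.200,-25.500]
hi = A.hi+B.hi = [-0.3+9.8, 7.2+9.8, 7.9+9.8] = [9.500,17.000,17.700]
diag = √(43.2²+43.2²+43.2²) = √5598.72 = 74.825


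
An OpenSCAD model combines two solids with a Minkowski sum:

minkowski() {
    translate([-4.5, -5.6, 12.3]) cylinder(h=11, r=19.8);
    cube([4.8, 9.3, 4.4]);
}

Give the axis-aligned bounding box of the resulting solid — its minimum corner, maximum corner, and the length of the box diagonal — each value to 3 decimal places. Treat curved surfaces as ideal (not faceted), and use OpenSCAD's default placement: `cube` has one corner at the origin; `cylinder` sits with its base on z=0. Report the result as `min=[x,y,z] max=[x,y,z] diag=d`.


A = translate([-4.5, -5.6, 12.3]) cylinder(h=11, r=19.8) → bbox [-24.3,-25.4,12.3] .. [15.3,14.2,23.3]
B = cube([4.8, 9.3, 4.4]) → bbox [0,0,0] .. [4.8,9.3,4.4]
lo = A.lo+B.lo = [-24.3+0, -25.4+0, 12.3+0] = [-24.300,-25.400,12.300]
hi = A.hi+B.hi = [15.3+4.8, 14.2+9.3, 23.3+4.4] = [20.100,23.500,27.700]
diag = √(44.4²+48.9²+15.4²) = √4599.73 = 67.821

min=[-24.300,-25.400,12.300] max=[20.100,23.500,27.700] diag=67.821


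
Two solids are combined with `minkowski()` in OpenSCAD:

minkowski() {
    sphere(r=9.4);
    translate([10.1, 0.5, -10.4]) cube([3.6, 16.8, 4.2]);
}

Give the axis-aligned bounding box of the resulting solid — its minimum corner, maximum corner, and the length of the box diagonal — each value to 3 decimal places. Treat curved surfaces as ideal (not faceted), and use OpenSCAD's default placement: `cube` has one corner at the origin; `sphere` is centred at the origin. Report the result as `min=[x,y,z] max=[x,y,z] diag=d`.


min=[0.700,-8.900,-19.800] max=[23.100,26.700,3.200] diag=47.939

A = translate([10.1, 0.5, -10.4]) cube([3.6, 16.8, 4.2]) → bbox [10.1,0.5,-10.4] .. [13.7,17.3,-6.2]
B = sphere(r=9.4) → bbox [-9.4,-9.4,-9.4] .. [9.4,9.4,9.4]
lo = A.lo+B.lo = [10.1-9.4, 0.5-9.4, -10.4-9.4] = [0.700,-8.900,-19.800]
hi = A.hi+B.hi = [13.7+9.4, 17.3+9.4, -6.2+9.4] = [23.100,26.700,3.200]
diag = √(22.4²+35.6²+23²) = √2298.12 = 47.939


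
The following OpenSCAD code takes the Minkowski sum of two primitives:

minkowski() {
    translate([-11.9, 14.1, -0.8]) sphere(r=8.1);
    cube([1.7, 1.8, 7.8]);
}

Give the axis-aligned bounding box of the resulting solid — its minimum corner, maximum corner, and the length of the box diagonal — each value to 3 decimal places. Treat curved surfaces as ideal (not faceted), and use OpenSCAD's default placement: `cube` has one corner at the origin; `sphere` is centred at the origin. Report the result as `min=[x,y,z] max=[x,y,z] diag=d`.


A = translate([-11.9, 14.1, -0.8]) sphere(r=8.1) → bbox [-20,6,-8.9] .. [-3.8,22.2,7.3]
B = cube([1.7, 1.8, 7.8]) → bbox [0,0,0] .. [1.7,1.8,7.8]
lo = A.lo+B.lo = [-20+0, 6+0, -8.9+0] = [-20.000,6.000,-8.900]
hi = A.hi+B.hi = [-3.8+1.7, 22.2+1.8, 7.3+7.8] = [-2.100,24.000,15.100]
diag = √(17.9²+18²+24²) = √1220.41 = 34.934

min=[-20.000,6.000,-8.900] max=[-2.100,24.000,15.100] diag=34.934


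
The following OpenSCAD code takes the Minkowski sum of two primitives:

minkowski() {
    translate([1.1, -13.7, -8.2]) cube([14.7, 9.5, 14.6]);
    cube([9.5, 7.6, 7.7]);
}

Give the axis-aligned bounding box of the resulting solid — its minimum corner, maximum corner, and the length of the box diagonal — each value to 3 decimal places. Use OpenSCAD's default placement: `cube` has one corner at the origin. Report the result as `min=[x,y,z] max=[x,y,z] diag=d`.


min=[1.100,-13.700,-8.200] max=[25.300,3.400,14.100] diag=37.086

A = translate([1.1, -13.7, -8.2]) cube([14.7, 9.5, 14.6]) → bbox [1.1,-13.7,-8.2] .. [15.8,-4.2,6.4]
B = cube([9.5, 7.6, 7.7]) → bbox [0,0,0] .. [9.5,7.6,7.7]
lo = A.lo+B.lo = [1.1+0, -13.7+0, -8.2+0] = [1.100,-13.700,-8.200]
hi = A.hi+B.hi = [15.8+9.5, -4.2+7.6, 6.4+7.7] = [25.300,3.400,14.100]
diag = √(24.2²+17.1²+22.3²) = √1375.34 = 37.086


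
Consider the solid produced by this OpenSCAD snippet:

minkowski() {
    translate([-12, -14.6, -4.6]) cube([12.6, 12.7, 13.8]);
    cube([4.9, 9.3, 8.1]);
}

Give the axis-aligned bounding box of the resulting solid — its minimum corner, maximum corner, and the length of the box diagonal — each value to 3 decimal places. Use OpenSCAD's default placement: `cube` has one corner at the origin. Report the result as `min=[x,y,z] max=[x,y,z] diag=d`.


min=[-12.000,-14.600,-4.600] max=[5.500,7.400,17.300] diag=35.635

A = translate([-12, -14.6, -4.6]) cube([12.6, 12.7, 13.8]) → bbox [-12,-14.6,-4.6] .. [0.6,-1.9,9.2]
B = cube([4.9, 9.3, 8.1]) → bbox [0,0,0] .. [4.9,9.3,8.1]
lo = A.lo+B.lo = [-12+0, -14.6+0, -4.6+0] = [-12.000,-14.600,-4.600]
hi = A.hi+B.hi = [0.6+4.9, -1.9+9.3, 9.2+8.1] = [5.500,7.400,17.300]
diag = √(17.5²+22²+21.9²) = √1269.86 = 35.635


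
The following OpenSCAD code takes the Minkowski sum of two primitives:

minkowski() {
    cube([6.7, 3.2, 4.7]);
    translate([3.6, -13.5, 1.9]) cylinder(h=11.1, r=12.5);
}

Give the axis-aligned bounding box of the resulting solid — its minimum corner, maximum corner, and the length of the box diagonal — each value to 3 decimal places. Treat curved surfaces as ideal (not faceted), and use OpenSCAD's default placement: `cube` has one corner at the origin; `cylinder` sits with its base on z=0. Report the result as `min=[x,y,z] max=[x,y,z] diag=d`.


A = translate([3.6, -13.5, 1.9]) cylinder(h=11.1, r=12.5) → bbox [-8.9,-26,1.9] .. [16.1,-1,13]
B = cube([6.7, 3.2, 4.7]) → bbox [0,0,0] .. [6.7,3.2,4.7]
lo = A.lo+B.lo = [-8.9+0, -26+0, 1.9+0] = [-8.900,-26.000,1.900]
hi = A.hi+B.hi = [16.1+6.7, -1+3.2, 13+4.7] = [22.800,2.200,17.700]
diag = √(31.7²+28.2²+15.8²) = √2049.77 = 45.274

min=[-8.900,-26.000,1.900] max=[22.800,2.200,17.700] diag=45.274
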